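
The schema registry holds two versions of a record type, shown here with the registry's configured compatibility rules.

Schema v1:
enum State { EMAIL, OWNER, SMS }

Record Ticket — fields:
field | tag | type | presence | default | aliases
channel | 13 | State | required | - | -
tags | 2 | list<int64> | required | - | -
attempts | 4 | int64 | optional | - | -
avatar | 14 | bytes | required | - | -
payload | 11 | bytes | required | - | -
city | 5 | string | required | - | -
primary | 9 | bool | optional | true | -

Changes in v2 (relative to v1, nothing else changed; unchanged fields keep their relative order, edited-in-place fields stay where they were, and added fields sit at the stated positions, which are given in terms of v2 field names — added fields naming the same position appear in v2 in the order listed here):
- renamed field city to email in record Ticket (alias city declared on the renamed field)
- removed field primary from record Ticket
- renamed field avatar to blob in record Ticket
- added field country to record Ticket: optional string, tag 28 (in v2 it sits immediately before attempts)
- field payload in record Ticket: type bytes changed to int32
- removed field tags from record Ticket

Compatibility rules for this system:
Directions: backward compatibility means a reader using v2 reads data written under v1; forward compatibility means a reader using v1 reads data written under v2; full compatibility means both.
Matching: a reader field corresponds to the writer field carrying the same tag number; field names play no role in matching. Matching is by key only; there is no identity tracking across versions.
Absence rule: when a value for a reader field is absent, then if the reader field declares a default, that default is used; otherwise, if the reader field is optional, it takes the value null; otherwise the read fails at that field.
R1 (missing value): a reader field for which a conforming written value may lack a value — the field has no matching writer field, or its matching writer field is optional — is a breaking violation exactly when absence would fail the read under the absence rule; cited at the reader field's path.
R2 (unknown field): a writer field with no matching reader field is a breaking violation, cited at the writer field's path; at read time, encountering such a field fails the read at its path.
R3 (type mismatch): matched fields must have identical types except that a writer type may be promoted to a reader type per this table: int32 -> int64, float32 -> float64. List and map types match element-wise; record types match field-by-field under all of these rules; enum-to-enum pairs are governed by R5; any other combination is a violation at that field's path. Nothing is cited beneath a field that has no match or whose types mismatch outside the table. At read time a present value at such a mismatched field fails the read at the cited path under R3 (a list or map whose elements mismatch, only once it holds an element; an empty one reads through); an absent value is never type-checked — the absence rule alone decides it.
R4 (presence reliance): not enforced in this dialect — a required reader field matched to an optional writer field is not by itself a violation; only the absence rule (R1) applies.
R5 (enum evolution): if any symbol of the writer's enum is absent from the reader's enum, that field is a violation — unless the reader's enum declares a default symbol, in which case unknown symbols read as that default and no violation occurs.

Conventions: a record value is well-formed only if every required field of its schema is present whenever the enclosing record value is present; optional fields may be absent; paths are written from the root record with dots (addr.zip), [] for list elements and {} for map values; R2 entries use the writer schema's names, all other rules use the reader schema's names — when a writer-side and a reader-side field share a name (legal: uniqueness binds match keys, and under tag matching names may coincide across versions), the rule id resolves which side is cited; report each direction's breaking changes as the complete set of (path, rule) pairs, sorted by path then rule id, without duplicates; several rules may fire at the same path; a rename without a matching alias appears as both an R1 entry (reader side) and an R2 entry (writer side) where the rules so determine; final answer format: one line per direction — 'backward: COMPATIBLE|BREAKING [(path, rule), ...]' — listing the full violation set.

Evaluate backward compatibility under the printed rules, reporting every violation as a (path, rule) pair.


each type pair in Ticket: writer, then reader
backward for Ticket (reader v2, writer v1):
  channel <- channel (State -> State, writer required)
  no writer field matches reader country
  attempts <- attempts (int64 -> int64, writer optional)
  blob <- avatar (bytes -> bytes, writer required)
  payload <- payload (bytes -> int32, writer required)
  email <- city (string -> string, writer required)
  leftover writer field: tags
  leftover writer field: primary
  violation R3 at payload
  violation R2 at primary
  violation R2 at tags
  => backward: BREAKING (3)
checking off the Ticket differences that do not matter here:
  renamed field city to email in record Ticket (alias city declared on the renamed field) -> no rule fires on it in Ticket's dialect; the asked verdict holds
  renamed field avatar to blob in record Ticket -> no rule fires on it in Ticket's dialect; the asked verdict holds
  added field country to record Ticket: optional string, tag 28 (in v2 it sits immediately before attempts) -> its effect on Ticket is confined to the forward direction, not asked

backward: BREAKING [(payload, R3), (primary, R2), (tags, R2)]


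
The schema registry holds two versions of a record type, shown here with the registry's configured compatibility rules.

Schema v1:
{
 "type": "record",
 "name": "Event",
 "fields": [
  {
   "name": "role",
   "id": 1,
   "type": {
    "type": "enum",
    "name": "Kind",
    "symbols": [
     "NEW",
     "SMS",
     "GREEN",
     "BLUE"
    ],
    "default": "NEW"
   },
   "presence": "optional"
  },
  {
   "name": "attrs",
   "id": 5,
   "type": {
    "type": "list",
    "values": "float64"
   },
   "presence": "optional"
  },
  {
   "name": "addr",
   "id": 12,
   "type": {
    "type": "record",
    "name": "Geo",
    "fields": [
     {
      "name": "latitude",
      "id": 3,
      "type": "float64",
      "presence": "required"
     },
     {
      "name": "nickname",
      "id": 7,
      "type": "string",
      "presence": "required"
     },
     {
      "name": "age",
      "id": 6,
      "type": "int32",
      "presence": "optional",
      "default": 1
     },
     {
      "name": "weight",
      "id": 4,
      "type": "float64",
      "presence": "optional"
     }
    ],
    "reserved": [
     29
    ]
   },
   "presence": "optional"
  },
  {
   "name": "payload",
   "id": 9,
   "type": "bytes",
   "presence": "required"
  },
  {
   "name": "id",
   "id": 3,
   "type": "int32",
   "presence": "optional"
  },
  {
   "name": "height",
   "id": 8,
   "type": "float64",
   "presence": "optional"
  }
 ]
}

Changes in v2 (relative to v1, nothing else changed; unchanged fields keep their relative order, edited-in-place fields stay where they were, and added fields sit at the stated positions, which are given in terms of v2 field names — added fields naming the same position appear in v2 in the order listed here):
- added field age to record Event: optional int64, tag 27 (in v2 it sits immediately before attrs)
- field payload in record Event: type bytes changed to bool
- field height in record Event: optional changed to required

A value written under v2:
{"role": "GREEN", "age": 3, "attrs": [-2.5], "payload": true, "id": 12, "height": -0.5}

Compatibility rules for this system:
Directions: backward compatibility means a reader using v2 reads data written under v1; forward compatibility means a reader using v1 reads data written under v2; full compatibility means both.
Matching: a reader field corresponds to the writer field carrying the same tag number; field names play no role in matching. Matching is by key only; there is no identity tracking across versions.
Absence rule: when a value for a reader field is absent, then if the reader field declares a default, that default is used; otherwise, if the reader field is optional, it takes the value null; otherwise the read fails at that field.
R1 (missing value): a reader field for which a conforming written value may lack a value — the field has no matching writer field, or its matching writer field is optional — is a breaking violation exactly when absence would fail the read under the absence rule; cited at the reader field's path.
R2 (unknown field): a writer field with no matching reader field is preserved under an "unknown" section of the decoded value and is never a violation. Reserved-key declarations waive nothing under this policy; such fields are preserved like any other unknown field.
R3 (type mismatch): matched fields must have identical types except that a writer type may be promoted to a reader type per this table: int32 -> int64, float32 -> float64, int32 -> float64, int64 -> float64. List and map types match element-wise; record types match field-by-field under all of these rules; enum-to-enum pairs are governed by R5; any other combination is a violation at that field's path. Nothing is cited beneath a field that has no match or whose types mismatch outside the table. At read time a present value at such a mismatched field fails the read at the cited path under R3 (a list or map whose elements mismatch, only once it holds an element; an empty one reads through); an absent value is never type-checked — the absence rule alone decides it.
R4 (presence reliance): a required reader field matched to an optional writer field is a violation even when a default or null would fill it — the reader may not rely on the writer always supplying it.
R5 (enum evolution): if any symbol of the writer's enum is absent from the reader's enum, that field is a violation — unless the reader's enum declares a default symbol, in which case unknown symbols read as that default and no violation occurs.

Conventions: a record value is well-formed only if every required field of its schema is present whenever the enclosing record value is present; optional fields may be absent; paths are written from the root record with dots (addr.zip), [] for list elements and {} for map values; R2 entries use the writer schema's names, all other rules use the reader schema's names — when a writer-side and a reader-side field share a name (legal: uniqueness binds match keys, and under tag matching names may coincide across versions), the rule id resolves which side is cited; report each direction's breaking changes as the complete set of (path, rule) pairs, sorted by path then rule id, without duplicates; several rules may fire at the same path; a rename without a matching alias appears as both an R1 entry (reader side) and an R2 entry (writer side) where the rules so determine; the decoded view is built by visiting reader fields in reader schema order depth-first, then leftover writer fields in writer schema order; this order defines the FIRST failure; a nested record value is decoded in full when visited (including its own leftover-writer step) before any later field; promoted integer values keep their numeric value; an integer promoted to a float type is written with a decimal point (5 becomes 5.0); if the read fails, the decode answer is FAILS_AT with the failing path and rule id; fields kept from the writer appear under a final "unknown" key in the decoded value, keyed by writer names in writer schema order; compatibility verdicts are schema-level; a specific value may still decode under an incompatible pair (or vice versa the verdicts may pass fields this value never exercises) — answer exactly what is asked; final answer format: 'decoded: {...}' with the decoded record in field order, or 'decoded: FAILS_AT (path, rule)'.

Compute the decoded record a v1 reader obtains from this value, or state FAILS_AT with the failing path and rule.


decoded: FAILS_AT (payload, R3)

the writer's type comes first in each Event pair
migrating the Event value to v1:
  role := "GREEN"
  attrs := [-2.5]
  addr := null (absent, optional -> null)
  read fails at payload under R3
  => FAILS_AT (payload, R3)
remaining Event differences; none change what is asked:
  added field age to record Event: optional int64, tag 27 (in v2 it sits immediately before attrs) -> no rule fires on it and the decoded Event view is identical with or without it
  field height in record Event: optional changed to required -> matters for Event compatibility verdicts, not for this value's decode


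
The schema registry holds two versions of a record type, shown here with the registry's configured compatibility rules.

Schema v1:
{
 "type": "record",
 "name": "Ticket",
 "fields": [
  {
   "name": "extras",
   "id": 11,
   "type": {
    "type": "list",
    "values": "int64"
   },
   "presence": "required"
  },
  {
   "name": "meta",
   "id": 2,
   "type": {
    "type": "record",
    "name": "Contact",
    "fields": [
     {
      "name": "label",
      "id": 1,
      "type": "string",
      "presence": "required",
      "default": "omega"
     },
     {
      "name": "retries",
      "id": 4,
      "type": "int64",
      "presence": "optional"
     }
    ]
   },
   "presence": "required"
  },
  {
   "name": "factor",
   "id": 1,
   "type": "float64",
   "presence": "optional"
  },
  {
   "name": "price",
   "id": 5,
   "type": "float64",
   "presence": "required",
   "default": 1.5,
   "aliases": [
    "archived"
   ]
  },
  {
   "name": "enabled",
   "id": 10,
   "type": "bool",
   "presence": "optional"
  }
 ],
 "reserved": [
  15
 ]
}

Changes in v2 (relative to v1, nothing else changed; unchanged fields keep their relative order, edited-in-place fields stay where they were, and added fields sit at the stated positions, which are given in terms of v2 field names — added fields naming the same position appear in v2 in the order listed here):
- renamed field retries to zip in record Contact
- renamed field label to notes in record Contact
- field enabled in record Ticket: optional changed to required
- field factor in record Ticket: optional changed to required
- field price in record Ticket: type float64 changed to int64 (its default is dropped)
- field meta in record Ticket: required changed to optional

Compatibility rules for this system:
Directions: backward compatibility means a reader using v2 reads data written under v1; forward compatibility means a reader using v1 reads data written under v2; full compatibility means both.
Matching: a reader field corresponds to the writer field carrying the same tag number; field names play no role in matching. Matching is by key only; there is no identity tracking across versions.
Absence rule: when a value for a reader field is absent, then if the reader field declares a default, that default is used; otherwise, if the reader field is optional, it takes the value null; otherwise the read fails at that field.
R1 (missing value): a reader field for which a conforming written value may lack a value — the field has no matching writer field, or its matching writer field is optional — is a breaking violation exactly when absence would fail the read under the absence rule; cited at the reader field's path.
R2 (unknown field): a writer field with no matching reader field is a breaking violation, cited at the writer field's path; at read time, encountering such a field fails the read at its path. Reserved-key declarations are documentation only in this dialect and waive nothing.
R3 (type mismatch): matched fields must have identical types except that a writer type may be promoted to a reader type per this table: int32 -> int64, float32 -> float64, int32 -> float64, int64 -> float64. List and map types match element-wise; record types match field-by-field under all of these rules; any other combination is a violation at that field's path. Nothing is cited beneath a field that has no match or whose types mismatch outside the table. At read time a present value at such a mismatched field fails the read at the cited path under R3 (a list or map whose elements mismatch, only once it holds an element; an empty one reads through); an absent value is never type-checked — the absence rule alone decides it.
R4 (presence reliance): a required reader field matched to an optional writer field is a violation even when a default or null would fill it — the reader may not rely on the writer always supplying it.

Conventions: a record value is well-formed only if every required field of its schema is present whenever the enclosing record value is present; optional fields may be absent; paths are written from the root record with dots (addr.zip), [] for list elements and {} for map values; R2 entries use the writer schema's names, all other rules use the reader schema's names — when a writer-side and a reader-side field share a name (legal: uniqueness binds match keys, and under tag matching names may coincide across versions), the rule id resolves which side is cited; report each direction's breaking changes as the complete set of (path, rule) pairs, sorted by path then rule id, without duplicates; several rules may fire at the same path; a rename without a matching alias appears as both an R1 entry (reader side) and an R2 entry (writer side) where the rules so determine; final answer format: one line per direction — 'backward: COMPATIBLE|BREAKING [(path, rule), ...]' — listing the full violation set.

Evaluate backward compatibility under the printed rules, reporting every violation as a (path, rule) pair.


arrows below run writer -> reader for Ticket
backward for Ticket (reader v2, writer v1):
  extras: list<int64> -> list<int64>, writer required; from extras
  meta: Contact -> Contact, writer required; from meta
  factor: float64 -> float64, writer optional; from factor
  price: float64 -> int64, writer required; from price
  enabled: bool -> bool, writer optional; from enabled
  meta.notes: string -> string, writer required; from meta.label
  meta.zip: int64 -> int64, writer optional; from meta.retries
  R1 fires at enabled
  R4 fires at enabled
  R1 fires at factor
  R4 fires at factor
  R3 fires at price
  => backward verdict for Ticket: BREAKING, 5 violation(s)
checking off the Ticket differences that do not matter here:
  renamed field retries to zip in record Contact -> fires no rule on Ticket, leaving the asked answer as it is
  renamed field label to notes in record Contact -> fires no rule on Ticket, leaving the asked answer as it is
  field meta in record Ticket: required changed to optional -> affects forward compatibility only, which is not asked

backward: BREAKING [(enabled, R1), (enabled, R4), (factor, R1), (factor, R4), (price, R3)]


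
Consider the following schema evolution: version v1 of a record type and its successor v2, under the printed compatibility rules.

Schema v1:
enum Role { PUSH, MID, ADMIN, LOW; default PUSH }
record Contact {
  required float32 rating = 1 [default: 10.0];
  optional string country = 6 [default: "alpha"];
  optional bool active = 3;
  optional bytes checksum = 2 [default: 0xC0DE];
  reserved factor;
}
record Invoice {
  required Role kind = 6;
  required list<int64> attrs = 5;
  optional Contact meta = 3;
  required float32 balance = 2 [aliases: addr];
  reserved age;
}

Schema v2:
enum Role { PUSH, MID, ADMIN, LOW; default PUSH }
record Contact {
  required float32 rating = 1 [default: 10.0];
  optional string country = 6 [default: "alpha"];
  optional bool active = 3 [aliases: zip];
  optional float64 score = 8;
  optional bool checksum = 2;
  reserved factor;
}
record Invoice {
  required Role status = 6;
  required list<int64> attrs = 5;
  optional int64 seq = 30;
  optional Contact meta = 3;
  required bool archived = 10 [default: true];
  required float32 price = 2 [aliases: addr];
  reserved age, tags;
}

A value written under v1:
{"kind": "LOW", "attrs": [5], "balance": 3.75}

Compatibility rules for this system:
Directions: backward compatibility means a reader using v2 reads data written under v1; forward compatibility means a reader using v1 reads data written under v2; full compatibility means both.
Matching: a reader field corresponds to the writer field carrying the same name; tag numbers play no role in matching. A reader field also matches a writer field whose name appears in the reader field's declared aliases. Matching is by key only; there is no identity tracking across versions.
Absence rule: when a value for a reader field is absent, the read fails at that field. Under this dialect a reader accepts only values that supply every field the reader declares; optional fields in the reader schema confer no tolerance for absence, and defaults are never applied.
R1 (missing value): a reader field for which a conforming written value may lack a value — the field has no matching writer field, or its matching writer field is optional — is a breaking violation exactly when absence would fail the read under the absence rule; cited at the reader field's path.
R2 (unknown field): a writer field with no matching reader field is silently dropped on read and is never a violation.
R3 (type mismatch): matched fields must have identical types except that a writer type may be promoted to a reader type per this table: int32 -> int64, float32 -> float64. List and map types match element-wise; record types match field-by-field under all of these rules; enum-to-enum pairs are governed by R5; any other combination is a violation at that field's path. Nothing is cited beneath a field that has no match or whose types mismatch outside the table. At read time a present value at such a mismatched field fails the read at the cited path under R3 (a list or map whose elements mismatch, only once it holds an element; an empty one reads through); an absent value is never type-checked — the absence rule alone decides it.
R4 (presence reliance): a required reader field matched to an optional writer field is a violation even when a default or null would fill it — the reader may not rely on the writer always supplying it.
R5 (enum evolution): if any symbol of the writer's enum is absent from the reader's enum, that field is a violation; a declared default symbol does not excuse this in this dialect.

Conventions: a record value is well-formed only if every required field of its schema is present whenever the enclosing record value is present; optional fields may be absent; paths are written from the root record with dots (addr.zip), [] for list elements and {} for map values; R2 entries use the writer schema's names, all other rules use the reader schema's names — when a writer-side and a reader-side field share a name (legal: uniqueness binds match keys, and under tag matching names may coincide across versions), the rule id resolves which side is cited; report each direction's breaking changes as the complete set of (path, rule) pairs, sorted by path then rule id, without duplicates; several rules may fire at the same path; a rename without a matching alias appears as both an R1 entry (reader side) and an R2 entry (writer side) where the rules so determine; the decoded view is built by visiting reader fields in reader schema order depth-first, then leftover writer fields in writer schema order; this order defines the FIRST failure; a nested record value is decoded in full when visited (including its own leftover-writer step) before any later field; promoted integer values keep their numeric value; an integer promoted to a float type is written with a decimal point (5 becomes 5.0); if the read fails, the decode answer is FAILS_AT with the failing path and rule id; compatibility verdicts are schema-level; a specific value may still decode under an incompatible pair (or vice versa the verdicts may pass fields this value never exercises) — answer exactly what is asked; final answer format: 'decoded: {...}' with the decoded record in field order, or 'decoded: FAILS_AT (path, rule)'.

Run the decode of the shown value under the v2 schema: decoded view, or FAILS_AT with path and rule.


decoded: FAILS_AT (status, R1)

arrows below run writer -> reader for Invoice
migrating the Invoice value to v2:
  read fails at status under R1 (no fill)
  => FAILS_AT (status, R1)
remaining Invoice differences; none change what is asked:
  added field score to record Contact: optional float64, tag 8 (in v2 it sits immediately before checksum) -> affects the rule determinations only; this particular Invoice value decodes identically
  renamed field balance to price in record Invoice -> affects the rule determinations only; this particular Invoice value decodes identically
  added field archived to record Invoice: required bool, tag 10, default true (in v2 it sits immediately before price) -> affects the rule determinations only; this particular Invoice value decodes identically
  added field seq to record Invoice: optional int64, tag 30 (in v2 it sits immediately before meta) -> affects the rule determinations only; this particular Invoice value decodes identically
  field checksum in record Contact: type bytes changed to bool (its default is dropped) -> affects the rule determinations only; this particular Invoice value decodes identically


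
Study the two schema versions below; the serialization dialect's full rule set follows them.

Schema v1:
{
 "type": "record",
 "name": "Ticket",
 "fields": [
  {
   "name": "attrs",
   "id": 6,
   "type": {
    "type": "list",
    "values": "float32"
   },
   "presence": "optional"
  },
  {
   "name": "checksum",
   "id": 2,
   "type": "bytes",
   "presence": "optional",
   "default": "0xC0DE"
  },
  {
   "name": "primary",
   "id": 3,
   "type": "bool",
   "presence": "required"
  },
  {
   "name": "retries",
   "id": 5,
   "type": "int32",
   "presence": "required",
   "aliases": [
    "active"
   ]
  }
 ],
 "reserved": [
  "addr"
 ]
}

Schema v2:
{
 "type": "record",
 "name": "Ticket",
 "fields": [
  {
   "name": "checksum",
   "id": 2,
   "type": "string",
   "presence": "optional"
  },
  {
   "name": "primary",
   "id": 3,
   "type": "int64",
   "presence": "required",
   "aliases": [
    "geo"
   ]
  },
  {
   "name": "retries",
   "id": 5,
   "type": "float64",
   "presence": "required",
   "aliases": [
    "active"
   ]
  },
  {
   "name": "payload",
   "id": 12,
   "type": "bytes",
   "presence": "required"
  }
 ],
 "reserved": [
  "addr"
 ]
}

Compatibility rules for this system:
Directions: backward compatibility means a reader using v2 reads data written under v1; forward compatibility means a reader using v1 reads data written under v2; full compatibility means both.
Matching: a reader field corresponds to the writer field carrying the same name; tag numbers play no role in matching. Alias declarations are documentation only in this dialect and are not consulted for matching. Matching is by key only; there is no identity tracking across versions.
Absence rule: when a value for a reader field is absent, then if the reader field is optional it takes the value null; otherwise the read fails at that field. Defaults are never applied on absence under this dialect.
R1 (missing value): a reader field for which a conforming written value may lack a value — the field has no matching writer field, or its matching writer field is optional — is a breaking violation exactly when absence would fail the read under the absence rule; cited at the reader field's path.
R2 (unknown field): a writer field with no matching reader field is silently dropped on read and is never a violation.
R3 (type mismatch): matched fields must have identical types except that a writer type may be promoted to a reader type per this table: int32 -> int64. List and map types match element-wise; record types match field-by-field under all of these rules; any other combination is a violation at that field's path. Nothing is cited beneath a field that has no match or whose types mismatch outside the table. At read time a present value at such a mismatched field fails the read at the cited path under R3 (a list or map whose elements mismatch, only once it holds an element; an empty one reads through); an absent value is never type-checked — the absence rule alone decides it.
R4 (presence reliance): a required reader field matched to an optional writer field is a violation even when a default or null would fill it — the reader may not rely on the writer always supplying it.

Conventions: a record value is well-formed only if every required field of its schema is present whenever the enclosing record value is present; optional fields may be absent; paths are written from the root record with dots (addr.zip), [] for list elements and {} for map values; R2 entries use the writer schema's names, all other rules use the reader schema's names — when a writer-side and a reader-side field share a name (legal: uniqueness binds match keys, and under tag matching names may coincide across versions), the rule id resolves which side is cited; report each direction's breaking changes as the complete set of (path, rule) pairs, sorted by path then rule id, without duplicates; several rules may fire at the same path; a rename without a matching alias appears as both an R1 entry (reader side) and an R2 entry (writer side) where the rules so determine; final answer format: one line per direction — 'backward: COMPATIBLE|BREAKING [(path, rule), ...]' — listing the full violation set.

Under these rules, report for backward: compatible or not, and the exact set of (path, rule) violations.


backward: BREAKING [(checksum, R3), (payload, R1), (primary, R3), (retries, R3)]

each type pair in Ticket: writer, then reader
backward on Ticket — v2 reading data written by v1:
  bytes -> string, writer optional: checksum aligns to checksum
  bool -> int64, writer required: primary aligns to primary
  int32 -> float64, writer required: retries aligns to retries
  payload: no writer-side match
  writer field attrs has no reader counterpart
  R3 fires at checksum
  R1 fires at payload
  R3 fires at primary
  R3 fires at retries
  => backward verdict for Ticket: BREAKING, 4 violation(s)
ruling out the remaining Ticket differences:
  removed field attrs from record Ticket -> fires no rule on Ticket, leaving the asked answer as it is


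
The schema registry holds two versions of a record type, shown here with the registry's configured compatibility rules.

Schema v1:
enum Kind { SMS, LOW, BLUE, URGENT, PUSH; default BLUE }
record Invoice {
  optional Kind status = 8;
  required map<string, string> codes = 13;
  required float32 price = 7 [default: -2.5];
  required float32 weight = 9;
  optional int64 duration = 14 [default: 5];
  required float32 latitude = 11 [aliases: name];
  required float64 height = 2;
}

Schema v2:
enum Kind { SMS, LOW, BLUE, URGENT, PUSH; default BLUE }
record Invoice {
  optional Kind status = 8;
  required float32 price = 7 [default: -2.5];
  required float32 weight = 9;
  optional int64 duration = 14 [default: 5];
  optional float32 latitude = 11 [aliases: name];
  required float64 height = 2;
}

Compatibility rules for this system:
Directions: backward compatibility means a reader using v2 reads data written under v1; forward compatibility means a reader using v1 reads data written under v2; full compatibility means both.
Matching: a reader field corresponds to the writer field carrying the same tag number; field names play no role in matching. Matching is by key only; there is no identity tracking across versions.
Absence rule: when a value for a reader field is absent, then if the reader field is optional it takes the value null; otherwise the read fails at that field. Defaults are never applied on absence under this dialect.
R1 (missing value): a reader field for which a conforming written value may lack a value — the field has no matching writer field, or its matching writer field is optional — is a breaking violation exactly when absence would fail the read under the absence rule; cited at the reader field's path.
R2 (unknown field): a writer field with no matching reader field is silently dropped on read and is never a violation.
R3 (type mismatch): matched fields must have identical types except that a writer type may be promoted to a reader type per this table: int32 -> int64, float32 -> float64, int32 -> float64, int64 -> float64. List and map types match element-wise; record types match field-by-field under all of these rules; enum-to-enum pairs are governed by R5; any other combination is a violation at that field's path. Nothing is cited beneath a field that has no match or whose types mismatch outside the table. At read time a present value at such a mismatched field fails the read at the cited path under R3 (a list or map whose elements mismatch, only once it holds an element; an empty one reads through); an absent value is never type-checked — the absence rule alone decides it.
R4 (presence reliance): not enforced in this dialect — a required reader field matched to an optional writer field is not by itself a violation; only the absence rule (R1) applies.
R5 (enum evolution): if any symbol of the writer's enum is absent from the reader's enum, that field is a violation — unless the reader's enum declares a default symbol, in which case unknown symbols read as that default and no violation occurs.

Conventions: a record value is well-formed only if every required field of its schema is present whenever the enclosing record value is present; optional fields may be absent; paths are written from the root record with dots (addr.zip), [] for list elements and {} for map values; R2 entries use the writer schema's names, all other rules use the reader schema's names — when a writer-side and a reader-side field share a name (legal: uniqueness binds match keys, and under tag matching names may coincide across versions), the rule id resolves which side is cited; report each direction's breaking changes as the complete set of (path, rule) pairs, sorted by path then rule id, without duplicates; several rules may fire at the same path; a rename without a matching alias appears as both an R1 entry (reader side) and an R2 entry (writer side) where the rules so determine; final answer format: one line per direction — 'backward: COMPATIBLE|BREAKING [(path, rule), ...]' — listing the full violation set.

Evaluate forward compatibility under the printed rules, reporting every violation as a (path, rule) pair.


forward: BREAKING [(codes, R1), (latitude, R1)]

arrows below run writer -> reader for Invoice
checking forward for Invoice: reader v1 against writer v2:
  status <- status (Kind -> Kind, writer optional)
  codes has no writer counterpart
  price <- price (float32 -> float32, writer required)
  weight <- weight (float32 -> float32, writer required)
  duration <- duration (int64 -> int64, writer optional)
  latitude <- latitude (float32 -> float32, writer optional)
  height <- height (float64 -> float64, writer required)
  R1 fires at codes
  R1 fires at latitude
  => 2 violation(s): forward is BREAKING for Invoice


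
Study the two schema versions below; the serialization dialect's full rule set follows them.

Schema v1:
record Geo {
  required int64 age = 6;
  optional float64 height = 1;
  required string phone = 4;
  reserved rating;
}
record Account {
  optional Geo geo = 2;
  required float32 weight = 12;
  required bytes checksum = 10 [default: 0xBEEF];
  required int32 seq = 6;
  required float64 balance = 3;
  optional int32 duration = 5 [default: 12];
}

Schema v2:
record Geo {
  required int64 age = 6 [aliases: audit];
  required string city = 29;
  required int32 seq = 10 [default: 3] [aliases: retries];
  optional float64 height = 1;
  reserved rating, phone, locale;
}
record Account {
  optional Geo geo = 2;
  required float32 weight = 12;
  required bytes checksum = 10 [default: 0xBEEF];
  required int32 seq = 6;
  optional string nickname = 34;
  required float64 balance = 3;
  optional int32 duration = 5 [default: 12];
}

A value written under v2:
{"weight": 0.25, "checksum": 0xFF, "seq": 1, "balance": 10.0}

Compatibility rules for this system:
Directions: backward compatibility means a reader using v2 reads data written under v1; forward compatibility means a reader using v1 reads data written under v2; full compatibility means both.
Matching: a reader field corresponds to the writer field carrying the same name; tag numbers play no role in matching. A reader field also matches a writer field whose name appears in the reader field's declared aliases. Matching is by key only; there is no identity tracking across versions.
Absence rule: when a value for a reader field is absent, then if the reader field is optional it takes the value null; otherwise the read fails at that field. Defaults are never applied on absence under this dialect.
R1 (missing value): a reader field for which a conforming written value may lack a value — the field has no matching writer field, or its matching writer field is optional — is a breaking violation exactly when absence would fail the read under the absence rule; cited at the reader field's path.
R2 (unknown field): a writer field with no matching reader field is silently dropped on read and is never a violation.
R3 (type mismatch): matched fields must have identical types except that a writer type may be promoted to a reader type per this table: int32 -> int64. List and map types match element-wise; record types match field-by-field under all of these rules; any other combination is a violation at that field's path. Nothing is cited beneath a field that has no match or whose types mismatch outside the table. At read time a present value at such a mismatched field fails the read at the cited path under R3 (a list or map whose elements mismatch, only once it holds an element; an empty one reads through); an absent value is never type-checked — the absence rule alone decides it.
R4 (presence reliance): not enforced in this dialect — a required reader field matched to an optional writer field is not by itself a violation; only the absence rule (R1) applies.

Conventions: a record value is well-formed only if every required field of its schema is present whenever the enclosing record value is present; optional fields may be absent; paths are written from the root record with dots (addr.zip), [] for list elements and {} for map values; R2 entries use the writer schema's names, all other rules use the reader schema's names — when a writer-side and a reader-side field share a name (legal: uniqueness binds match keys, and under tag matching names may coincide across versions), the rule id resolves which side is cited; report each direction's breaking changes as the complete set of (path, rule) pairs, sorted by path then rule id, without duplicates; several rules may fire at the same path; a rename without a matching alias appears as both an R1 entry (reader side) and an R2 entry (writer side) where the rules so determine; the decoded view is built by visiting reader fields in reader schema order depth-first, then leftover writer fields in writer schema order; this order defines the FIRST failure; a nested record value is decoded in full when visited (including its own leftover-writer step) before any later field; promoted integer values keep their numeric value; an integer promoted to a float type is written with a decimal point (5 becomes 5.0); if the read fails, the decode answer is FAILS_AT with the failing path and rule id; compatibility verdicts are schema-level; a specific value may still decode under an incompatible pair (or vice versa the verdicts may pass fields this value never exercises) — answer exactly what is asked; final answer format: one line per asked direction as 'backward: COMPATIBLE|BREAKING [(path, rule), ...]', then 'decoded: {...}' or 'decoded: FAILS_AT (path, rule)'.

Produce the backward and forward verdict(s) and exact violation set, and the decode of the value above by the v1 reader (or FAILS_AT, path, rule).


backward: BREAKING [(geo.city, R1), (geo.seq, R1)]; forward: BREAKING [(geo.phone, R1)]; decoded: {"geo": null, "weight": 0.25, "checksum": 0xFF, "seq": 1, "balance": 10.0, "duration": null}

arrows below run writer -> reader for Account
backward for Account (reader v2, writer v1):
  Geo -> Geo, writer optional: geo aligns to geo
  float32 -> float32, writer required: weight aligns to weight
  bytes -> bytes, writer required: checksum aligns to checksum
  int32 -> int32, writer required: seq aligns to seq
  nickname: no writer-side match
  float64 -> float64, writer required: balance aligns to balance
  int32 -> int32, writer optional: duration aligns to duration
  int64 -> int64, writer required: geo.age aligns to geo.age
  geo.city: no writer-side match
  geo.seq: no writer-side match
  float64 -> float64, writer optional: geo.height aligns to geo.height
  writer field geo.phone has no reader counterpart
  breaking: (geo.city, R1)
  breaking: (geo.seq, R1)
  backward on Account therefore BREAKING (2)
forward for Account (reader v1, writer v2):
  Geo -> Geo, writer optional: geo aligns to geo
  float32 -> float32, writer required: weight aligns to weight
  bytes -> bytes, writer required: checksum aligns to checksum
  int32 -> int32, writer required: seq aligns to seq
  float64 -> float64, writer required: balance aligns to balance
  int32 -> int32, writer optional: duration aligns to duration
  writer field nickname has no reader counterpart
  int64 -> int64, writer required: geo.age aligns to geo.age
  float64 -> float64, writer optional: geo.height aligns to geo.height
  geo.phone: no writer-side match
  writer field geo.city has no reader counterpart
  writer field geo.seq has no reader counterpart
  breaking: (geo.phone, R1)
  forward on Account therefore BREAKING (1)
decode (reader v1):
  geo := null (absent, optional -> null)
  weight := 0.25
  checksum := 0xFF
  seq := 1
  balance := 10.0
  duration := null (absent, optional -> null)
  => decoded: {"geo": null, "weight": 0.25, "checksum": 0xFF, "seq": 1, "balance": 10.0, "duration": null}
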